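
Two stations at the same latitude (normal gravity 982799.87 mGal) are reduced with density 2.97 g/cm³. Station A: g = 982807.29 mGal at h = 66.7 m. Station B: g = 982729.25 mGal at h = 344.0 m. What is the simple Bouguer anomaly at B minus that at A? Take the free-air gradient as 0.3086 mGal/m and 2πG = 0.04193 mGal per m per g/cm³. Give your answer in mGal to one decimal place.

Δg_SB(A) = 982807.29 − 982799.87 + 0.3086×66.7 − 0.04193×2.97×66.7 = 19.70 mGal
Δg_SB(B) = 982729.25 − 982799.87 + 0.3086×344.0 − 0.04193×2.97×344.0 = -7.30 mGal
Difference = -7.30 − (19.70) = -27.00 mGal

-27.0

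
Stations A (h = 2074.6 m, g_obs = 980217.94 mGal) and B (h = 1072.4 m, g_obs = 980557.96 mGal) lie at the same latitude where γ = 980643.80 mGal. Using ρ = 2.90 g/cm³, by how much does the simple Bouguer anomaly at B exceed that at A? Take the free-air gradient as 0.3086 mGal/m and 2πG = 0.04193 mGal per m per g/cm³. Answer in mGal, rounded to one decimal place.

Δg_SB(A) = 980217.94 − 980643.80 + 0.3086×2074.6 − 0.04193×2.90×2074.6 = -37.90 mGal
Δg_SB(B) = 980557.96 − 980643.80 + 0.3086×1072.4 − 0.04193×2.90×1072.4 = 114.70 mGal
Difference = 114.70 − (-37.90) = 152.60 mGal

152.6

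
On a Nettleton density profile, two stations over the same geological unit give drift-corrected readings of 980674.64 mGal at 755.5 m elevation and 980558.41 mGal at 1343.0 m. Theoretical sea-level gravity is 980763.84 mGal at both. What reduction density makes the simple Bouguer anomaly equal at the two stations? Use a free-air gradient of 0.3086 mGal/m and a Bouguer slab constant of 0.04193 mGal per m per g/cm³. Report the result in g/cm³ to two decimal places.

2.64

Δg_obs = 980558.41 − 980674.64 = -116.23 mGal over Δh = 1343.0 − 755.5 = 587.5 m
Equal Bouguer anomalies ⇒ Δg_obs + (0.3086 − 0.04193ρ)·Δh = 0
0.3086 − 0.04193ρ = −Δg_obs/Δh = 0.19784
ρ = (0.3086 − 0.19784) / 0.04193 = 2.64 g/cm³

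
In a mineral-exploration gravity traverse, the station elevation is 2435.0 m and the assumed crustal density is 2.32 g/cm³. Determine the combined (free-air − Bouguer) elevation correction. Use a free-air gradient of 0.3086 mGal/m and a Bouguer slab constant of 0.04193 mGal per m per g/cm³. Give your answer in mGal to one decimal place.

Combined gradient = 0.3086 − 0.04193 × 2.32 = 0.2113224 mGal/m
Combined elevation correction = 0.2113224 × 2435.0 = 514.6 mGal

514.6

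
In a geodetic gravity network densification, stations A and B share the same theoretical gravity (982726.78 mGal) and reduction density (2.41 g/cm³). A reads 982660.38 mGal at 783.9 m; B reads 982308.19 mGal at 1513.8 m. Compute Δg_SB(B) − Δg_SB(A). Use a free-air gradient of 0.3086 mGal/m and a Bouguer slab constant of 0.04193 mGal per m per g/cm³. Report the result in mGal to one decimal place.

Δg_SB(A) = 982660.38 − 982726.78 + 0.3086×783.9 − 0.04193×2.41×783.9 = 96.30 mGal
Δg_SB(B) = 982308.19 − 982726.78 + 0.3086×1513.8 − 0.04193×2.41×1513.8 = -104.40 mGal
Difference = -104.40 − (96.30) = -200.70 mGal

-200.7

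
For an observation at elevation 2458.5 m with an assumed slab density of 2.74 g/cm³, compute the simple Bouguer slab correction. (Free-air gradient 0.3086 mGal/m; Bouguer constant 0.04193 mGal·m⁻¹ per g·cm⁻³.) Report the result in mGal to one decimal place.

Bouguer slab correction = 0.04193 × 2.74 × 2458.5 = 282.5 mGal

282.5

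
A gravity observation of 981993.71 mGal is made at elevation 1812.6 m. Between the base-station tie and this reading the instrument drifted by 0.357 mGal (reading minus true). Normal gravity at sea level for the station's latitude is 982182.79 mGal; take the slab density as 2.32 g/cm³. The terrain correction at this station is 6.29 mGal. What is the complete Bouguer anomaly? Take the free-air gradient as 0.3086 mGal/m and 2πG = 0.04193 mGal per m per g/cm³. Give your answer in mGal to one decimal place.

Drift-corrected reading = 981993.71 − (0.357) = 981993.353 mGal
Free-air correction = 0.3086 × 1812.6 = 559.37 mGal
Free-air anomaly = 981993.353 − 982182.79 + (559.37) = 369.933 mGal
Bouguer slab correction = 0.04193 × 2.32 × 1812.6 = 176.33 mGal
Simple Bouguer anomaly = 369.933 − (176.33) = 193.603 mGal
Complete Bouguer anomaly = 193.603 + 6.29 = 199.893 mGal

199.9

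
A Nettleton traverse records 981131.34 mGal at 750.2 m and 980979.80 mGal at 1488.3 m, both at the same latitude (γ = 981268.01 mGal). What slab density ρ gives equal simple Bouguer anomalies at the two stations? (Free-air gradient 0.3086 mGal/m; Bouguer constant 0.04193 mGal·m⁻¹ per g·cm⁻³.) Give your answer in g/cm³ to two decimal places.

2.46

Δg_obs = 980979.80 − 981131.34 = -151.54 mGal over Δh = 1488.3 − 750.2 = 738.1 m
Equal Bouguer anomalies ⇒ Δg_obs + (0.3086 − 0.04193ρ)·Δh = 0
0.3086 − 0.04193ρ = −Δg_obs/Δh = 0.20531
ρ = (0.3086 − 0.20531) / 0.04193 = 2.46 g/cm³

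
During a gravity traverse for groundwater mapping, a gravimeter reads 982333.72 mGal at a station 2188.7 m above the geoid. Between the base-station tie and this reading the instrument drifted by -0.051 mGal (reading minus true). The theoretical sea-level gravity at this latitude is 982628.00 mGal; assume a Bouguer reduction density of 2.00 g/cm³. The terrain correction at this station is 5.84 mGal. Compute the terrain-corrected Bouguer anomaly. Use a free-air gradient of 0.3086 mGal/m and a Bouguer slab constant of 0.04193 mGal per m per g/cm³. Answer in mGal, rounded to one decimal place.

Drift-corrected reading = 982333.72 − (-0.051) = 982333.771 mGal
Free-air correction = 0.3086 × 2188.7 = 675.43 mGal
Free-air anomaly = 982333.771 − 982628.00 + (675.43) = 381.201 mGal
Bouguer slab correction = 0.04193 × 2.00 × 2188.7 = 183.54 mGal
Simple Bouguer anomaly = 381.201 − (183.54) = 197.661 mGal
Complete Bouguer anomaly = 197.661 + 5.84 = 203.501 mGal

203.5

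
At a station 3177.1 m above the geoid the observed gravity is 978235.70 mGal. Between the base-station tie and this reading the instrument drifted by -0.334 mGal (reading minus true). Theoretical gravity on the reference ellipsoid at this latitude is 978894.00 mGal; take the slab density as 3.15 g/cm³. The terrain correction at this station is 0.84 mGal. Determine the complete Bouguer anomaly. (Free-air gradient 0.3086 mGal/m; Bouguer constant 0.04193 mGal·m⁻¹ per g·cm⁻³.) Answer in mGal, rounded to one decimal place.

-96.3

Drift-corrected reading = 978235.70 − (-0.334) = 978236.034 mGal
Free-air correction = 0.3086 × 3177.1 = 980.45 mGal
Free-air anomaly = 978236.034 − 978894.00 + (980.45) = 322.484 mGal
Bouguer slab correction = 0.04193 × 3.15 × 3177.1 = 419.63 mGal
Simple Bouguer anomaly = 322.484 − (419.63) = -97.146 mGal
Complete Bouguer anomaly = -97.146 + 0.84 = -96.306 mGal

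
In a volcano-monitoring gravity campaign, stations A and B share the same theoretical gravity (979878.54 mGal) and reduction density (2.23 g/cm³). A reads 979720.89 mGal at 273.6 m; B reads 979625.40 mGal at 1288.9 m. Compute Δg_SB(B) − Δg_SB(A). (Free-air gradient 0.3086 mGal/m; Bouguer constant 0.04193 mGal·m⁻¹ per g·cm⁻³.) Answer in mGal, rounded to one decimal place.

122.9

Δg_SB(A) = 979720.89 − 979878.54 + 0.3086×273.6 − 0.04193×2.23×273.6 = -98.80 mGal
Δg_SB(B) = 979625.40 − 979878.54 + 0.3086×1288.9 − 0.04193×2.23×1288.9 = 24.10 mGal
Difference = 24.10 − (-98.80) = 122.90 mGal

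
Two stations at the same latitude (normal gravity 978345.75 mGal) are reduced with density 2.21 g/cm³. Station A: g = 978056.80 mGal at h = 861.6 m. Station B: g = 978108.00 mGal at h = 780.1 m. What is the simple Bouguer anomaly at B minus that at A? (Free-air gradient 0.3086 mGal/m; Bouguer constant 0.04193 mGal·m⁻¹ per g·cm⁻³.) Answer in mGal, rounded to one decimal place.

33.6

Δg_SB(A) = 978056.80 − 978345.75 + 0.3086×861.6 − 0.04193×2.21×861.6 = -102.90 mGal
Δg_SB(B) = 978108.00 − 978345.75 + 0.3086×780.1 − 0.04193×2.21×780.1 = -69.30 mGal
Difference = -69.30 − (-102.90) = 33.60 mGal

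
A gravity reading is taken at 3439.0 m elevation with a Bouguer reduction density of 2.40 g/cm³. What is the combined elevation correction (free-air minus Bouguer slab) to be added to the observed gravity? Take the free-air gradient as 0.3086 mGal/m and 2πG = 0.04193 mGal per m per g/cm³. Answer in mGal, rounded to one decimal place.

Combined gradient = 0.3086 − 0.04193 × 2.40 = 0.2079680 mGal/m
Combined elevation correction = 0.2079680 × 3439.0 = 715.2 mGal

715.2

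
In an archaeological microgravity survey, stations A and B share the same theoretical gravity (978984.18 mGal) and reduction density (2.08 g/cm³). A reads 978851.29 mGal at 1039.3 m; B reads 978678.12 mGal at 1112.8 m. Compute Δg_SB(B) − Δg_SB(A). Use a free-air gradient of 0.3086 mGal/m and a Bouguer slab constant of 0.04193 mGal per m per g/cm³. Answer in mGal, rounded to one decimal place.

-156.9

Δg_SB(A) = 978851.29 − 978984.18 + 0.3086×1039.3 − 0.04193×2.08×1039.3 = 97.20 mGal
Δg_SB(B) = 978678.12 − 978984.18 + 0.3086×1112.8 − 0.04193×2.08×1112.8 = -59.70 mGal
Difference = -59.70 − (97.20) = -156.90 mGal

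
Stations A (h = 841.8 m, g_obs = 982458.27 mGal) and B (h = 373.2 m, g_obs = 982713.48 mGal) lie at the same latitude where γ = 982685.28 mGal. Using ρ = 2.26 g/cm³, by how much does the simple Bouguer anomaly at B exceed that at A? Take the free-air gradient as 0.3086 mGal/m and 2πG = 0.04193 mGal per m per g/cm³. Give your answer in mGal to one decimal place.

155.0

Δg_SB(A) = 982458.27 − 982685.28 + 0.3086×841.8 − 0.04193×2.26×841.8 = -47.00 mGal
Δg_SB(B) = 982713.48 − 982685.28 + 0.3086×373.2 − 0.04193×2.26×373.2 = 108.00 mGal
Difference = 108.00 − (-47.00) = 155.00 mGal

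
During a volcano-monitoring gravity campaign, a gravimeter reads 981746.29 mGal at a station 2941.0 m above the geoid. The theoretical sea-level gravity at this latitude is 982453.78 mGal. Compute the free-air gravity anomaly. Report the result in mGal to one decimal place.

200.1

Free-air correction = 0.3086 × 2941.0 = 907.59 mGal
Free-air anomaly = 981746.29 − 982453.78 + (907.59) = 200.10 mGal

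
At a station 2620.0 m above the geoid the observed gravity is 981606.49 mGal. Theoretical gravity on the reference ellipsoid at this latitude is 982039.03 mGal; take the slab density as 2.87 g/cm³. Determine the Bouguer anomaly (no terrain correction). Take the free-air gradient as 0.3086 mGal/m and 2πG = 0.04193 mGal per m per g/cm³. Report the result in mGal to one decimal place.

Free-air correction = 0.3086 × 2620.0 = 808.53 mGal
Free-air anomaly = 981606.49 − 982039.03 + (808.53) = 375.99 mGal
Bouguer slab correction = 0.04193 × 2.87 × 2620.0 = 315.29 mGal
Simple Bouguer anomaly = 375.99 − (315.29) = 60.70 mGal

60.7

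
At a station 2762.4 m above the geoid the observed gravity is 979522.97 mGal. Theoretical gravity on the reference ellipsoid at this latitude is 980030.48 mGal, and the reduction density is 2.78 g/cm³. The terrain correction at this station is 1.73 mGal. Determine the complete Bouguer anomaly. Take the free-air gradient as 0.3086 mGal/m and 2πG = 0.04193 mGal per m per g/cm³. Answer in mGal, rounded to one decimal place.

24.7

Free-air correction = 0.3086 × 2762.4 = 852.48 mGal
Free-air anomaly = 979522.97 − 980030.48 + (852.48) = 344.97 mGal
Bouguer slab correction = 0.04193 × 2.78 × 2762.4 = 322.00 mGal
Simple Bouguer anomaly = 344.97 − (322.00) = 22.97 mGal
Complete Bouguer anomaly = 22.97 + 1.73 = 24.70 mGal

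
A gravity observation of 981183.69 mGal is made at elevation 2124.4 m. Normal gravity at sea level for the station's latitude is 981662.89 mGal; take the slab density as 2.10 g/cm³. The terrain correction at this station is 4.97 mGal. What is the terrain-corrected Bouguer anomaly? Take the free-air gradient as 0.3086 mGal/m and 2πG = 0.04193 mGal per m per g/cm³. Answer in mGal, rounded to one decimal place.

Free-air correction = 0.3086 × 2124.4 = 655.59 mGal
Free-air anomaly = 981183.69 − 981662.89 + (655.59) = 176.39 mGal
Bouguer slab correction = 0.04193 × 2.10 × 2124.4 = 187.06 mGal
Simple Bouguer anomaly = 176.39 − (187.06) = -10.67 mGal
Complete Bouguer anomaly = -10.67 + 4.97 = -5.70 mGal

-5.7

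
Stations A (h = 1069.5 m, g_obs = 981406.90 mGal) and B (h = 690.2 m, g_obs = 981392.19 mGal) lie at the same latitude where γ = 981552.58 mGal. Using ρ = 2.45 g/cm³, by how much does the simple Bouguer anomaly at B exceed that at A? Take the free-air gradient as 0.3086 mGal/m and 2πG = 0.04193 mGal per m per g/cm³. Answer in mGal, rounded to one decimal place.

Δg_SB(A) = 981406.90 − 981552.58 + 0.3086×1069.5 − 0.04193×2.45×1069.5 = 74.50 mGal
Δg_SB(B) = 981392.19 − 981552.58 + 0.3086×690.2 − 0.04193×2.45×690.2 = -18.30 mGal
Difference = -18.30 − (74.50) = -92.80 mGal

-92.8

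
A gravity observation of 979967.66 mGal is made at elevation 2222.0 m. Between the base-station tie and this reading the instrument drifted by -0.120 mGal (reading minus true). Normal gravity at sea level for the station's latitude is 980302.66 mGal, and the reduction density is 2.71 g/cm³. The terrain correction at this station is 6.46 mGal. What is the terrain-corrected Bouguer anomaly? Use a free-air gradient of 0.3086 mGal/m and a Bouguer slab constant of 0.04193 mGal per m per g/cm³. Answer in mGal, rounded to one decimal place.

Drift-corrected reading = 979967.66 − (-0.120) = 979967.780 mGal
Free-air correction = 0.3086 × 2222.0 = 685.71 mGal
Free-air anomaly = 979967.780 − 980302.66 + (685.71) = 350.830 mGal
Bouguer slab correction = 0.04193 × 2.71 × 2222.0 = 252.49 mGal
Simple Bouguer anomaly = 350.830 − (252.49) = 98.340 mGal
Complete Bouguer anomaly = 98.340 + 6.46 = 104.800 mGal

104.8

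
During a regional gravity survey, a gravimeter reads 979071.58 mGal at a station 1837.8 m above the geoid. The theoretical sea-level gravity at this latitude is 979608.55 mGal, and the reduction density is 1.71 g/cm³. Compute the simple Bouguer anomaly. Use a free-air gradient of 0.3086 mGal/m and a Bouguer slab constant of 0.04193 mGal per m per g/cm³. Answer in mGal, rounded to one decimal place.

Free-air correction = 0.3086 × 1837.8 = 567.15 mGal
Free-air anomaly = 979071.58 − 979608.55 + (567.15) = 30.18 mGal
Bouguer slab correction = 0.04193 × 1.71 × 1837.8 = 131.77 mGal
Simple Bouguer anomaly = 30.18 − (131.77) = -101.59 mGal

-101.6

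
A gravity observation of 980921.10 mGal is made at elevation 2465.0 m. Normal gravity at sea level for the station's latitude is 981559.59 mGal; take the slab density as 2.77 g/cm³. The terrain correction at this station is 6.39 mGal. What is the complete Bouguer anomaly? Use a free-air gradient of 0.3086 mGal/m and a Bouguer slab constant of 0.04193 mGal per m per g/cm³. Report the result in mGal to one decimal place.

Free-air correction = 0.3086 × 2465.0 = 760.70 mGal
Free-air anomaly = 980921.10 − 981559.59 + (760.70) = 122.21 mGal
Bouguer slab correction = 0.04193 × 2.77 × 2465.0 = 286.30 mGal
Simple Bouguer anomaly = 122.21 − (286.30) = -164.09 mGal
Complete Bouguer anomaly = -164.09 + 6.39 = -157.70 mGal

-157.7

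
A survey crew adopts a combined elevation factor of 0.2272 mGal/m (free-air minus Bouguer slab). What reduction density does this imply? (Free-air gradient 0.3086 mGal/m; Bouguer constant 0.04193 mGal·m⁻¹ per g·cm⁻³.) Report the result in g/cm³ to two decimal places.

1.94

0.2272 = 0.3086 − 0.04193 × ρ
ρ = (0.3086 − 0.2272) / 0.04193 = 1.94 g/cm³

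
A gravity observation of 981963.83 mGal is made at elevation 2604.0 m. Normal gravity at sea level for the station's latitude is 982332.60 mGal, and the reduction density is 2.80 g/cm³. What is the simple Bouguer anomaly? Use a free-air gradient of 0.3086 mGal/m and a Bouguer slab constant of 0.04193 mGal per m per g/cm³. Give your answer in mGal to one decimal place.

Free-air correction = 0.3086 × 2604.0 = 803.59 mGal
Free-air anomaly = 981963.83 − 982332.60 + (803.59) = 434.82 mGal
Bouguer slab correction = 0.04193 × 2.80 × 2604.0 = 305.72 mGal
Simple Bouguer anomaly = 434.82 − (305.72) = 129.10 mGal

129.1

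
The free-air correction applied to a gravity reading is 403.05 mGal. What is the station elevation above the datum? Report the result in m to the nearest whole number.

h = 403.05 / 0.3086 = 1306.06 m

1306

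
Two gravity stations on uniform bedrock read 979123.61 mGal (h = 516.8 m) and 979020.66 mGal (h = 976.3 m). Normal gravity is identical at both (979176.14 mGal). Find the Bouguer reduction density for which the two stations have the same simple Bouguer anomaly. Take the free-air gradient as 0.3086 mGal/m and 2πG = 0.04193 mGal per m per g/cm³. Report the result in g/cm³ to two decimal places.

2.02

Δg_obs = 979020.66 − 979123.61 = -102.95 mGal over Δh = 976.3 − 516.8 = 459.5 m
Equal Bouguer anomalies ⇒ Δg_obs + (0.3086 − 0.04193ρ)·Δh = 0
0.3086 − 0.04193ρ = −Δg_obs/Δh = 0.22405
ρ = (0.3086 − 0.22405) / 0.04193 = 2.02 g/cm³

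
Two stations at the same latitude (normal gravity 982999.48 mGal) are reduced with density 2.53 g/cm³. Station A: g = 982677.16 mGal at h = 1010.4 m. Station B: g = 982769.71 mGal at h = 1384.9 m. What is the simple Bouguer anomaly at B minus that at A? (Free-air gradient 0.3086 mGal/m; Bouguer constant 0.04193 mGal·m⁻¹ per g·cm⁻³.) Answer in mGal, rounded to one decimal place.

168.4

Δg_SB(A) = 982677.16 − 982999.48 + 0.3086×1010.4 − 0.04193×2.53×1010.4 = -117.70 mGal
Δg_SB(B) = 982769.71 − 982999.48 + 0.3086×1384.9 − 0.04193×2.53×1384.9 = 50.70 mGal
Difference = 50.70 − (-117.70) = 168.40 mGal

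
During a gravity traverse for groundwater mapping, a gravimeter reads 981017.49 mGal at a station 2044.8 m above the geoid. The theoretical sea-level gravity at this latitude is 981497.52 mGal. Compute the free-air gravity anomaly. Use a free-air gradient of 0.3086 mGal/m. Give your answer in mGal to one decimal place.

Free-air correction = 0.3086 × 2044.8 = 631.03 mGal
Free-air anomaly = 981017.49 − 981497.52 + (631.03) = 151.00 mGal

151.0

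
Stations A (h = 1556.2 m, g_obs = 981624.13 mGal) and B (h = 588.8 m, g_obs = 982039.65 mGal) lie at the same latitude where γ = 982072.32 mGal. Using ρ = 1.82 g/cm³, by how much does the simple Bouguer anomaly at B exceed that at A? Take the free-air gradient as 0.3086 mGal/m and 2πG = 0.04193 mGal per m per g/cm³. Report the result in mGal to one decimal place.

190.8

Δg_SB(A) = 981624.13 − 982072.32 + 0.3086×1556.2 − 0.04193×1.82×1556.2 = -86.70 mGal
Δg_SB(B) = 982039.65 − 982072.32 + 0.3086×588.8 − 0.04193×1.82×588.8 = 104.10 mGal
Difference = 104.10 − (-86.70) = 190.80 mGal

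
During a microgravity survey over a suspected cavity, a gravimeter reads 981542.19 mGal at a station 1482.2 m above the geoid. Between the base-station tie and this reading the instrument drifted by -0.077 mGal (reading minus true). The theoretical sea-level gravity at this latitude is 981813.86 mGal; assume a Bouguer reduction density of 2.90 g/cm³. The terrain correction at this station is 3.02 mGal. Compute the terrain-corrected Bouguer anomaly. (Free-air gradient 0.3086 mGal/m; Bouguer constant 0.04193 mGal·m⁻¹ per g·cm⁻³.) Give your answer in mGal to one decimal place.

Drift-corrected reading = 981542.19 − (-0.077) = 981542.267 mGal
Free-air correction = 0.3086 × 1482.2 = 457.41 mGal
Free-air anomaly = 981542.267 − 981813.86 + (457.41) = 185.817 mGal
Bouguer slab correction = 0.04193 × 2.90 × 1482.2 = 180.23 mGal
Simple Bouguer anomaly = 185.817 − (180.23) = 5.587 mGal
Complete Bouguer anomaly = 5.587 + 3.02 = 8.607 mGal

8.6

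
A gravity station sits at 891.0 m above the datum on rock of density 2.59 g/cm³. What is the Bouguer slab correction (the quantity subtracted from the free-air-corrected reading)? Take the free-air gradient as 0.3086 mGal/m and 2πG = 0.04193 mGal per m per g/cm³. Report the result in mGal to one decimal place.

96.8

Bouguer slab correction = 0.04193 × 2.59 × 891.0 = 96.8 mGal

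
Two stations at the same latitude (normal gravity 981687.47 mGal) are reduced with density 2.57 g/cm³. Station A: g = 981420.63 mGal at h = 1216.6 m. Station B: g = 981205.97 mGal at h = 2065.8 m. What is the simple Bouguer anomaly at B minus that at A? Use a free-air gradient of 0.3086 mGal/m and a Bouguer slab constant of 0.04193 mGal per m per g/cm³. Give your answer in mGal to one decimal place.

Δg_SB(A) = 981420.63 − 981687.47 + 0.3086×1216.6 − 0.04193×2.57×1216.6 = -22.50 mGal
Δg_SB(B) = 981205.97 − 981687.47 + 0.3086×2065.8 − 0.04193×2.57×2065.8 = -66.60 mGal
Difference = -66.60 − (-22.50) = -44.10 mGal

-44.1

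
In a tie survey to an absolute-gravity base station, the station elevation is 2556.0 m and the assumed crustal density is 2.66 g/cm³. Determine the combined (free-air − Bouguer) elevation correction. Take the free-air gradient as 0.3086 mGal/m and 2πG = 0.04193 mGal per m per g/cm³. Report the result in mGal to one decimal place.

Combined gradient = 0.3086 − 0.04193 × 2.66 = 0.1970662 mGal/m
Combined elevation correction = 0.1970662 × 2556.0 = 503.7 mGal

503.7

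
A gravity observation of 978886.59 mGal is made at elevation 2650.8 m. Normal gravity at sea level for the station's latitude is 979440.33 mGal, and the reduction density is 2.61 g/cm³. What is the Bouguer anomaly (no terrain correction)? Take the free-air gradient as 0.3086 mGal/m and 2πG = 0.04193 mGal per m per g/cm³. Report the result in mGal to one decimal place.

Free-air correction = 0.3086 × 2650.8 = 818.04 mGal
Free-air anomaly = 978886.59 − 979440.33 + (818.04) = 264.30 mGal
Bouguer slab correction = 0.04193 × 2.61 × 2650.8 = 290.10 mGal
Simple Bouguer anomaly = 264.30 − (290.10) = -25.80 mGal

-25.8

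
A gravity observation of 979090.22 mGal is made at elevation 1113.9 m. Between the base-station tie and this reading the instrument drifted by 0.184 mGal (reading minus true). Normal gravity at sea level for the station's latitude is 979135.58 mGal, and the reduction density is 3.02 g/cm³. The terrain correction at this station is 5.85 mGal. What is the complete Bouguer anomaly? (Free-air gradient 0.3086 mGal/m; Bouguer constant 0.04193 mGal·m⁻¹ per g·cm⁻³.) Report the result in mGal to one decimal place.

Drift-corrected reading = 979090.22 − (0.184) = 979090.036 mGal
Free-air correction = 0.3086 × 1113.9 = 343.75 mGal
Free-air anomaly = 979090.036 − 979135.58 + (343.75) = 298.206 mGal
Bouguer slab correction = 0.04193 × 3.02 × 1113.9 = 141.05 mGal
Simple Bouguer anomaly = 298.206 − (141.05) = 157.156 mGal
Complete Bouguer anomaly = 157.156 + 5.85 = 163.006 mGal

163.0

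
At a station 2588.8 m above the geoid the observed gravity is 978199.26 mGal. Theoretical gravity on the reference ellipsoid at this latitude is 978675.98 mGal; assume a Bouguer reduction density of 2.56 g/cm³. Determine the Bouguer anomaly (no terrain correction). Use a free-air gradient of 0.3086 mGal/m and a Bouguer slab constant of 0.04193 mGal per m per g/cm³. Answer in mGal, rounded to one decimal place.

Free-air correction = 0.3086 × 2588.8 = 798.90 mGal
Free-air anomaly = 978199.26 − 978675.98 + (798.90) = 322.18 mGal
Bouguer slab correction = 0.04193 × 2.56 × 2588.8 = 277.88 mGal
Simple Bouguer anomaly = 322.18 − (277.88) = 44.30 mGal

44.3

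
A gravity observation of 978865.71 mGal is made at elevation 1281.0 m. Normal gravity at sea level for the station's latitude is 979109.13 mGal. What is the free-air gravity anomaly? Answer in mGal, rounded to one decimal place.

Free-air correction = 0.3086 × 1281.0 = 395.32 mGal
Free-air anomaly = 978865.71 − 979109.13 + (395.32) = 151.90 mGal

151.9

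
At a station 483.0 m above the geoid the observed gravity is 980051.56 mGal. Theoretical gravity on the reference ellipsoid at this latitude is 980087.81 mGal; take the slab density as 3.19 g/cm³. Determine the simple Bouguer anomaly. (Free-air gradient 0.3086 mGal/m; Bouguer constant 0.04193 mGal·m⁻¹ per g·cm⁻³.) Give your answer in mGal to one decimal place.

Free-air correction = 0.3086 × 483.0 = 149.05 mGal
Free-air anomaly = 980051.56 − 980087.81 + (149.05) = 112.80 mGal
Bouguer slab correction = 0.04193 × 3.19 × 483.0 = 64.60 mGal
Simple Bouguer anomaly = 112.80 − (64.60) = 48.20 mGal

48.2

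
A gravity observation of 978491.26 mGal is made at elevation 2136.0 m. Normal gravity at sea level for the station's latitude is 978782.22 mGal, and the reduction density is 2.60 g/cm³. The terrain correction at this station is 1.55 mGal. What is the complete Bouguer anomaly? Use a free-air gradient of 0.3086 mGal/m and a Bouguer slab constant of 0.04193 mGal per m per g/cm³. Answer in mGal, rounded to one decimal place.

Free-air correction = 0.3086 × 2136.0 = 659.17 mGal
Free-air anomaly = 978491.26 − 978782.22 + (659.17) = 368.21 mGal
Bouguer slab correction = 0.04193 × 2.60 × 2136.0 = 232.86 mGal
Simple Bouguer anomaly = 368.21 − (232.86) = 135.35 mGal
Complete Bouguer anomaly = 135.35 + 1.55 = 136.90 mGal

136.9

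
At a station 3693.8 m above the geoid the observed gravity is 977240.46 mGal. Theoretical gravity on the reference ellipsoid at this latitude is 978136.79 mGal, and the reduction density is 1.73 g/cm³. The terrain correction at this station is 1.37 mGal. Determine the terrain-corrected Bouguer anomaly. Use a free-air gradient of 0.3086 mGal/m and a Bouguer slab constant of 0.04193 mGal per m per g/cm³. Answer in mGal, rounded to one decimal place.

Free-air correction = 0.3086 × 3693.8 = 1139.91 mGal
Free-air anomaly = 977240.46 − 978136.79 + (1139.91) = 243.58 mGal
Bouguer slab correction = 0.04193 × 1.73 × 3693.8 = 267.94 mGal
Simple Bouguer anomaly = 243.58 − (267.94) = -24.36 mGal
Complete Bouguer anomaly = -24.36 + 1.37 = -22.99 mGal

-23.0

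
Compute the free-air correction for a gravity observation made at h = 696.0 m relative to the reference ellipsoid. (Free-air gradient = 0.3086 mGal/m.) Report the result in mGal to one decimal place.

214.8

Free-air correction = 0.3086 × 696.0 = 214.8 mGal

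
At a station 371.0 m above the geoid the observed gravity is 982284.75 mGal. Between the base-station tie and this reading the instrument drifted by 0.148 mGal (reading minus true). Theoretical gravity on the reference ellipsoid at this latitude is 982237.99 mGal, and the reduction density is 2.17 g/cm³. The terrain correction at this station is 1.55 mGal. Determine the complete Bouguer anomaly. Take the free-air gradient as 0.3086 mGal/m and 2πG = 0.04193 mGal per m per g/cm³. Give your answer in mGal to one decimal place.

128.9

Drift-corrected reading = 982284.75 − (0.148) = 982284.602 mGal
Free-air correction = 0.3086 × 371.0 = 114.49 mGal
Free-air anomaly = 982284.602 − 982237.99 + (114.49) = 161.102 mGal
Bouguer slab correction = 0.04193 × 2.17 × 371.0 = 33.76 mGal
Simple Bouguer anomaly = 161.102 − (33.76) = 127.342 mGal
Complete Bouguer anomaly = 127.342 + 1.55 = 128.892 mGal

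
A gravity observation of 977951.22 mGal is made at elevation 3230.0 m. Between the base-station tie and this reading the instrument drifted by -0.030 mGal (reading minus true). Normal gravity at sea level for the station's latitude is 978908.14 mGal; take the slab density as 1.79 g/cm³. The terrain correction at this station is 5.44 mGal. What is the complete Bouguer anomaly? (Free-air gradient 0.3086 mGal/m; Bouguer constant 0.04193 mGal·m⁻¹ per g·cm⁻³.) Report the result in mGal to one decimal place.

Drift-corrected reading = 977951.22 − (-0.030) = 977951.250 mGal
Free-air correction = 0.3086 × 3230.0 = 996.78 mGal
Free-air anomaly = 977951.250 − 978908.14 + (996.78) = 39.890 mGal
Bouguer slab correction = 0.04193 × 1.79 × 3230.0 = 242.43 mGal
Simple Bouguer anomaly = 39.890 − (242.43) = -202.540 mGal
Complete Bouguer anomaly = -202.540 + 5.44 = -197.100 mGal

-197.1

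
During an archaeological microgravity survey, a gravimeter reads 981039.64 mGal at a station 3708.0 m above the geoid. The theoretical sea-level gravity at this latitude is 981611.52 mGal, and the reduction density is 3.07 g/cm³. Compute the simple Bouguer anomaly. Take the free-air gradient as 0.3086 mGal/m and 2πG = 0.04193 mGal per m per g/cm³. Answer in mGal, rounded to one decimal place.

95.1

Free-air correction = 0.3086 × 3708.0 = 1144.29 mGal
Free-air anomaly = 981039.64 − 981611.52 + (1144.29) = 572.41 mGal
Bouguer slab correction = 0.04193 × 3.07 × 3708.0 = 477.31 mGal
Simple Bouguer anomaly = 572.41 − (477.31) = 95.10 mGal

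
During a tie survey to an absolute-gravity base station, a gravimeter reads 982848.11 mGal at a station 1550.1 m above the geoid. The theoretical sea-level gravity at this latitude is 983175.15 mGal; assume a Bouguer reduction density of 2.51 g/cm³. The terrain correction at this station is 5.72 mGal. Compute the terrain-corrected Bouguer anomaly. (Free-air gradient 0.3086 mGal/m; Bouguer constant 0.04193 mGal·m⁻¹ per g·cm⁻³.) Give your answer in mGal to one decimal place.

-6.1

Free-air correction = 0.3086 × 1550.1 = 478.36 mGal
Free-air anomaly = 982848.11 − 983175.15 + (478.36) = 151.32 mGal
Bouguer slab correction = 0.04193 × 2.51 × 1550.1 = 163.14 mGal
Simple Bouguer anomaly = 151.32 − (163.14) = -11.82 mGal
Complete Bouguer anomaly = -11.82 + 5.72 = -6.10 mGal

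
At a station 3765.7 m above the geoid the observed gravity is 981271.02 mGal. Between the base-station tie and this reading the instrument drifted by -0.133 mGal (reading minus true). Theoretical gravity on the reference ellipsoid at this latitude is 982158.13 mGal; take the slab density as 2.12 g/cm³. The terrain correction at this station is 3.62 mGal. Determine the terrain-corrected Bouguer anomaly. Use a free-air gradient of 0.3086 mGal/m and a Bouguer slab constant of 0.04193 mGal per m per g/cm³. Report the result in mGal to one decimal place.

Drift-corrected reading = 981271.02 − (-0.133) = 981271.153 mGal
Free-air correction = 0.3086 × 3765.7 = 1162.10 mGal
Free-air anomaly = 981271.153 − 982158.13 + (1162.10) = 275.123 mGal
Bouguer slab correction = 0.04193 × 2.12 × 3765.7 = 334.74 mGal
Simple Bouguer anomaly = 275.123 − (334.74) = -59.617 mGal
Complete Bouguer anomaly = -59.617 + 3.62 = -55.997 mGal

-56.0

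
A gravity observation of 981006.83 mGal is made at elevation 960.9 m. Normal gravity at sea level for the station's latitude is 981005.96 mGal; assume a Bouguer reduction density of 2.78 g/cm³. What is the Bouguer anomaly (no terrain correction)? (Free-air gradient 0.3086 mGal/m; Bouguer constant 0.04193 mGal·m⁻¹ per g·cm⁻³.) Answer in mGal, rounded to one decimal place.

Free-air correction = 0.3086 × 960.9 = 296.53 mGal
Free-air anomaly = 981006.83 − 981005.96 + (296.53) = 297.40 mGal
Bouguer slab correction = 0.04193 × 2.78 × 960.9 = 112.01 mGal
Simple Bouguer anomaly = 297.40 − (112.01) = 185.39 mGal

185.4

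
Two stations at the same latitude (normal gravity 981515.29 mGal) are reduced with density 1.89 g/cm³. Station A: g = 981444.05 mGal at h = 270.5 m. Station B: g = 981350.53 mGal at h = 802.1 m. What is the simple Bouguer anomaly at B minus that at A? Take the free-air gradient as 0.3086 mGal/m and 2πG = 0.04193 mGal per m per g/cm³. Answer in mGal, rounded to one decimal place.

28.4

Δg_SB(A) = 981444.05 − 981515.29 + 0.3086×270.5 − 0.04193×1.89×270.5 = -9.20 mGal
Δg_SB(B) = 981350.53 − 981515.29 + 0.3086×802.1 − 0.04193×1.89×802.1 = 19.20 mGal
Difference = 19.20 − (-9.20) = 28.40 mGal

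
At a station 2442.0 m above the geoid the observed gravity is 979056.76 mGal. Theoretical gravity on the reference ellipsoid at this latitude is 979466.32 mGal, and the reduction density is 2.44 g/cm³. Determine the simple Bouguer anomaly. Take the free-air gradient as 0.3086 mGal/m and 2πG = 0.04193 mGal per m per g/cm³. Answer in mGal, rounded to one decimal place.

Free-air correction = 0.3086 × 2442.0 = 753.60 mGal
Free-air anomaly = 979056.76 − 979466.32 + (753.60) = 344.04 mGal
Bouguer slab correction = 0.04193 × 2.44 × 2442.0 = 249.84 mGal
Simple Bouguer anomaly = 344.04 − (249.84) = 94.20 mGal

94.2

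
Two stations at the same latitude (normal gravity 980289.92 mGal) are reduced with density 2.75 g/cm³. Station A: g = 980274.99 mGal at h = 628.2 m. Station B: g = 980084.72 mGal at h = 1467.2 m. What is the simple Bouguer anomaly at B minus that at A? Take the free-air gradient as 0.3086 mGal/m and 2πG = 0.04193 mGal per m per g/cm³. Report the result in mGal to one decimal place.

-28.1

Δg_SB(A) = 980274.99 − 980289.92 + 0.3086×628.2 − 0.04193×2.75×628.2 = 106.50 mGal
Δg_SB(B) = 980084.72 − 980289.92 + 0.3086×1467.2 − 0.04193×2.75×1467.2 = 78.40 mGal
Difference = 78.40 − (106.50) = -28.10 mGal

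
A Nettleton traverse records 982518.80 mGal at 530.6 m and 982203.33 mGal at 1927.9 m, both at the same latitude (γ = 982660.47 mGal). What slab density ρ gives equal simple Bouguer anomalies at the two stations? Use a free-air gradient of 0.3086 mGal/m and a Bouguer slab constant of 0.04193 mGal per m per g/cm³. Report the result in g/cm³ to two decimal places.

1.98

Δg_obs = 982203.33 − 982518.80 = -315.47 mGal over Δh = 1927.9 − 530.6 = 1397.3 m
Equal Bouguer anomalies ⇒ Δg_obs + (0.3086 − 0.04193ρ)·Δh = 0
0.3086 − 0.04193ρ = −Δg_obs/Δh = 0.22577
ρ = (0.3086 − 0.22577) / 0.04193 = 1.98 g/cm³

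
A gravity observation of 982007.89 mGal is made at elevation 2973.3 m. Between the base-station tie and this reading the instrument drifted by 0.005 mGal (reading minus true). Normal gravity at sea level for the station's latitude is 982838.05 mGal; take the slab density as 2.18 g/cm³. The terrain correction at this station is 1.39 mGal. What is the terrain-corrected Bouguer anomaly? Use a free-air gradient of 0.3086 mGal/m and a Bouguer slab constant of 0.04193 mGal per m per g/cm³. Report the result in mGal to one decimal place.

Drift-corrected reading = 982007.89 − (0.005) = 982007.885 mGal
Free-air correction = 0.3086 × 2973.3 = 917.56 mGal
Free-air anomaly = 982007.885 − 982838.05 + (917.56) = 87.395 mGal
Bouguer slab correction = 0.04193 × 2.18 × 2973.3 = 271.78 mGal
Simple Bouguer anomaly = 87.395 − (271.78) = -184.385 mGal
Complete Bouguer anomaly = -184.385 + 1.39 = -182.995 mGal

-183.0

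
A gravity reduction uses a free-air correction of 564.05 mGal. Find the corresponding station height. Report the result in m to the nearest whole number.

1828

h = 564.05 / 0.3086 = 1827.77 m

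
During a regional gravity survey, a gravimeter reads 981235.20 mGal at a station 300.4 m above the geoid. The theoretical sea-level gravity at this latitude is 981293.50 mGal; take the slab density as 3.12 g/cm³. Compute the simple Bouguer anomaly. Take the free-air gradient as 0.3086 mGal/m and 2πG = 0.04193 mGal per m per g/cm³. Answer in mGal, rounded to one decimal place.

-4.9

Free-air correction = 0.3086 × 300.4 = 92.70 mGal
Free-air anomaly = 981235.20 − 981293.50 + (92.70) = 34.40 mGal
Bouguer slab correction = 0.04193 × 3.12 × 300.4 = 39.30 mGal
Simple Bouguer anomaly = 34.40 − (39.30) = -4.90 mGal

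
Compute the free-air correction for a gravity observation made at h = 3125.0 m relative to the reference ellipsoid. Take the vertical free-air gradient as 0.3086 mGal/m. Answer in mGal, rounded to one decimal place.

Free-air correction = 0.3086 × 3125.0 = 964.4 mGal

964.4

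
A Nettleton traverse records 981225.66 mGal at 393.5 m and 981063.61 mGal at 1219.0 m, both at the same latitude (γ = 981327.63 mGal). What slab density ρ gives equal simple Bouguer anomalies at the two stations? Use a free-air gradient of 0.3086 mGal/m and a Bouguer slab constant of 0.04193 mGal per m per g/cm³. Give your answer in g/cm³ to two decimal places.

Δg_obs = 981063.61 − 981225.66 = -162.05 mGal over Δh = 1219.0 − 393.5 = 825.5 m
Equal Bouguer anomalies ⇒ Δg_obs + (0.3086 − 0.04193ρ)·Δh = 0
0.3086 − 0.04193ρ = −Δg_obs/Δh = 0.19631
ρ = (0.3086 − 0.19631) / 0.04193 = 2.68 g/cm³

2.68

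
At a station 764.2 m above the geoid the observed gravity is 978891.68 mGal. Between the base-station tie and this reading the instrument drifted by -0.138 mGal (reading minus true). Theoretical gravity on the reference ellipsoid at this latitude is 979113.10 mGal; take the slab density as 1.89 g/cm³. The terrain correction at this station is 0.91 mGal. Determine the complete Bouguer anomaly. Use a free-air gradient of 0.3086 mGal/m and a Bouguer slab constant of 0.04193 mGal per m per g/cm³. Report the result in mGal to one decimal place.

-45.1

Drift-corrected reading = 978891.68 − (-0.138) = 978891.818 mGal
Free-air correction = 0.3086 × 764.2 = 235.83 mGal
Free-air anomaly = 978891.818 − 979113.10 + (235.83) = 14.548 mGal
Bouguer slab correction = 0.04193 × 1.89 × 764.2 = 60.56 mGal
Simple Bouguer anomaly = 14.548 − (60.56) = -46.012 mGal
Complete Bouguer anomaly = -46.012 + 0.91 = -45.102 mGal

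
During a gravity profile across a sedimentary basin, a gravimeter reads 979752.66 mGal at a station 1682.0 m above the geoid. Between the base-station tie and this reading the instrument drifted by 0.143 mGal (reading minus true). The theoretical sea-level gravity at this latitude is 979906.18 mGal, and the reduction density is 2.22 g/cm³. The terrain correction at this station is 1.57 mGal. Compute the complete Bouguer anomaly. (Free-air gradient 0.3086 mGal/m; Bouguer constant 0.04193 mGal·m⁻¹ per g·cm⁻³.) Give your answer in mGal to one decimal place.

Drift-corrected reading = 979752.66 − (0.143) = 979752.517 mGal
Free-air correction = 0.3086 × 1682.0 = 519.07 mGal
Free-air anomaly = 979752.517 − 979906.18 + (519.07) = 365.407 mGal
Bouguer slab correction = 0.04193 × 2.22 × 1682.0 = 156.57 mGal
Simple Bouguer anomaly = 365.407 − (156.57) = 208.837 mGal
Complete Bouguer anomaly = 208.837 + 1.57 = 210.407 mGal

210.4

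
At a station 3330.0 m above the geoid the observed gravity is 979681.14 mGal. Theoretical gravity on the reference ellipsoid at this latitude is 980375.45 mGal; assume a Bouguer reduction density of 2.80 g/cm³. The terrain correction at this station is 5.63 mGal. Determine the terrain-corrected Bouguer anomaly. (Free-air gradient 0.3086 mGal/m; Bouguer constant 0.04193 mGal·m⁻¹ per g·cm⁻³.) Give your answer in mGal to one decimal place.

Free-air correction = 0.3086 × 3330.0 = 1027.64 mGal
Free-air anomaly = 979681.14 − 980375.45 + (1027.64) = 333.33 mGal
Bouguer slab correction = 0.04193 × 2.80 × 3330.0 = 390.96 mGal
Simple Bouguer anomaly = 333.33 − (390.96) = -57.63 mGal
Complete Bouguer anomaly = -57.63 + 5.63 = -52.00 mGal

-52.0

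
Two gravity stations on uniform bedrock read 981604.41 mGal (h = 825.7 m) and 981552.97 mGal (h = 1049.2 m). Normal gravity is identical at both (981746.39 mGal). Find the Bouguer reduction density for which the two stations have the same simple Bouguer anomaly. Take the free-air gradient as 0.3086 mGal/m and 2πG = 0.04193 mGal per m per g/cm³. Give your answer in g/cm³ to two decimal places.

1.87

Δg_obs = 981552.97 − 981604.41 = -51.44 mGal over Δh = 1049.2 − 825.7 = 223.5 m
Equal Bouguer anomalies ⇒ Δg_obs + (0.3086 − 0.04193ρ)·Δh = 0
0.3086 − 0.04193ρ = −Δg_obs/Δh = 0.23016
ρ = (0.3086 − 0.23016) / 0.04193 = 1.87 g/cm³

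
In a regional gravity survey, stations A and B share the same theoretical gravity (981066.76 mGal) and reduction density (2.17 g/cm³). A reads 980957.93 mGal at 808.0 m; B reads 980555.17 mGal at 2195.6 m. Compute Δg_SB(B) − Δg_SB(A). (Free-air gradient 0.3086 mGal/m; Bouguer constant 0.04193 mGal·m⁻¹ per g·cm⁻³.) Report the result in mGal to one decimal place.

Δg_SB(A) = 980957.93 − 981066.76 + 0.3086×808.0 − 0.04193×2.17×808.0 = 67.00 mGal
Δg_SB(B) = 980555.17 − 981066.76 + 0.3086×2195.6 − 0.04193×2.17×2195.6 = -33.80 mGal
Difference = -33.80 − (67.00) = -100.80 mGal

-100.8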